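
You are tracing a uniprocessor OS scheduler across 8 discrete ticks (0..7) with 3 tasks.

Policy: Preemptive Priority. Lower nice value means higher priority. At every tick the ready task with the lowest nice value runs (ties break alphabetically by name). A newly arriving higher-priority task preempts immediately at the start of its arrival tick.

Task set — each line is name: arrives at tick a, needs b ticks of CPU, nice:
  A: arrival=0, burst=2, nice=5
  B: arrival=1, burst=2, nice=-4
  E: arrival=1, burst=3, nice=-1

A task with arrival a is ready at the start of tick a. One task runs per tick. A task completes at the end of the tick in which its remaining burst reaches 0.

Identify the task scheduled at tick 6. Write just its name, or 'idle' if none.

t=0: ready={A} → run A
t=1: ready={A,B,E} → run B
t=2: ready={A,B,E} → run B
t=3: ready={A,E} → run E
t=4: ready={A,E} → run E
t=5: ready={A,E} → run E
t=6: ready={A} → run A
t=7: (idle)

running at tick 6 = A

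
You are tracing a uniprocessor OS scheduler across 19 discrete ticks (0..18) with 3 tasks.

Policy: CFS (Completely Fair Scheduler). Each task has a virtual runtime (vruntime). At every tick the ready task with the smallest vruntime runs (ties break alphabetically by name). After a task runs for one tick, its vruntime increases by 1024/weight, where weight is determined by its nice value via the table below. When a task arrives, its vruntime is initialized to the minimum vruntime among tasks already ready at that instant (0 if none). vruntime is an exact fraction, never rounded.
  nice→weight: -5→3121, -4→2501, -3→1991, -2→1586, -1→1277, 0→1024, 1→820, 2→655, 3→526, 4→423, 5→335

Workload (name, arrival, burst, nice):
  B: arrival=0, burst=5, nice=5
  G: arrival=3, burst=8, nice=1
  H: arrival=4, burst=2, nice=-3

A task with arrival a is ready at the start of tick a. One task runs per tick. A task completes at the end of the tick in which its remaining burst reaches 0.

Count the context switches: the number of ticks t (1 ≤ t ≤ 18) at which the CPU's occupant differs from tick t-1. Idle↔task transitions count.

t=0: vr[B=0] → run B
t=1: vr[B=1024/335] → run B
t=2: vr[B=2048/335] → run B
t=3: vr[B=3072/335 G=3072/335] → run B
t=4: vr[B=4096/335 G=3072/335 H=3072/335] → run G
t=5: vr[B=4096/335 G=143104/13735 H=3072/335] → run H
t=6: vr[B=4096/335 G=143104/13735 H=6459392/666985] → run H
t=7: vr[B=4096/335 G=143104/13735] → run G
t=8: vr[B=4096/335 G=160256/13735] → run G
t=9: vr[B=4096/335 G=177408/13735] → run B
t=10: vr[G=177408/13735] → run G
t=11: vr[G=38912/2747] → run G
t=12: vr[G=211712/13735] → run G
t=13: vr[G=228864/13735] → run G
t=14: vr[G=246016/13735] → run G
t=15: (idle)
t=16: (idle)
t=17: (idle)
t=18: (idle)

context switches = 6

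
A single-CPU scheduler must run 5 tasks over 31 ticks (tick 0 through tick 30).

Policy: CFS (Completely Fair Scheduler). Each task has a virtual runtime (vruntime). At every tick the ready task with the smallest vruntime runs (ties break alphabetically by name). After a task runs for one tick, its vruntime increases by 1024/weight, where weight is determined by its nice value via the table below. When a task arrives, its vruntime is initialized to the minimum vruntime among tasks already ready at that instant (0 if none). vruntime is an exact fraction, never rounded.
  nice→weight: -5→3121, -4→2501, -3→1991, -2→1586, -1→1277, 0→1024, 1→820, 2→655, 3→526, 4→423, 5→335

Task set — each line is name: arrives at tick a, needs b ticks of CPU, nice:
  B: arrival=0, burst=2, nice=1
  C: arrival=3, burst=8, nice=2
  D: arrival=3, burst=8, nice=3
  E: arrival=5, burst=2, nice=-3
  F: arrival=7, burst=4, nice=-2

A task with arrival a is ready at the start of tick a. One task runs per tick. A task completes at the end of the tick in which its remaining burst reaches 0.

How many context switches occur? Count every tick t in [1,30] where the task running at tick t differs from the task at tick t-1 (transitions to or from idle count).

context switches = 21

t=0: vr[B=0] → run B
t=1: vr[B=256/205] → run B
t=2: (idle)
t=3: vr[C=0 D=0] → run C
t=4: vr[C=1024/655 D=0] → run D
t=5: vr[C=1024/655 D=512/263 E=1024/655] → run C
t=6: vr[C=2048/655 D=512/263 E=1024/655] → run E
t=7: vr[C=2048/655 D=512/263 E=2709504/1304105 F=512/263] → run D
t=8: vr[C=2048/655 D=1024/263 E=2709504/1304105 F=512/263] → run F
t=9: vr[C=2048/655 D=1024/263 E=2709504/1304105 F=540672/208559] → run E
t=10: vr[C=2048/655 D=1024/263 F=540672/208559] → run F
t=11: vr[C=2048/655 D=1024/263 F=675328/208559] → run C
t=12: vr[C=3072/655 D=1024/263 F=675328/208559] → run F
t=13: vr[C=3072/655 D=1024/263 F=809984/208559] → run F
t=14: vr[C=3072/655 D=1024/263] → run D
t=15: vr[C=3072/655 D=1536/263] → run C
t=16: vr[C=4096/655 D=1536/263] → run D
t=17: vr[C=4096/655 D=2048/263] → run C
t=18: vr[C=1024/131 D=2048/263] → run D
t=19: vr[C=1024/131 D=2560/263] → run C
t=20: vr[C=6144/655 D=2560/263] → run C
t=21: vr[C=7168/655 D=2560/263] → run D
t=22: vr[C=7168/655 D=3072/263] → run C
t=23: vr[D=3072/263] → run D
t=24: vr[D=3584/263] → run D
t=25: (idle)
t=26: (idle)
t=27: (idle)
t=28: (idle)
t=29: (idle)
t=30: (idle)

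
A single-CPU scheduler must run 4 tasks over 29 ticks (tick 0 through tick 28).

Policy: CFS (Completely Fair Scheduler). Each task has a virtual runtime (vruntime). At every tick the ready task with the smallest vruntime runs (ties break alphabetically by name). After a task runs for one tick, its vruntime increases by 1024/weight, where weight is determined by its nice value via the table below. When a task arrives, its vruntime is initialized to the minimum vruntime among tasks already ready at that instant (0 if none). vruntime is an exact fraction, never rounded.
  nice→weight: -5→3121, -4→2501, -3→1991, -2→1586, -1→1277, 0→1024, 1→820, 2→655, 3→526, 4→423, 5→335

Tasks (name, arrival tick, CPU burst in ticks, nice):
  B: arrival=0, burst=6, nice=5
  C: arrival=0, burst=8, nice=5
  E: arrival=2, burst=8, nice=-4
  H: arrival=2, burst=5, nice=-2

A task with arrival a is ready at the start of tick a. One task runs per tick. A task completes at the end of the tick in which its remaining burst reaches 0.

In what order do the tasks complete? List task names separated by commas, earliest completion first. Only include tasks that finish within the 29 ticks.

completion order = H, E, B, C

t=0: vr[B=0 C=0] → run B
t=1: vr[B=1024/335 C=0] → run C
t=2: vr[B=1024/335 C=1024/335 E=1024/335 H=1024/335] → run B
t=3: vr[B=2048/335 C=1024/335 E=1024/335 H=1024/335] → run C
t=4: vr[B=2048/335 C=2048/335 E=1024/335 H=1024/335] → run E
t=5: vr[B=2048/335 C=2048/335 E=2904064/837835 H=1024/335] → run H
t=6: vr[B=2048/335 C=2048/335 E=2904064/837835 H=983552/265655] → run E
t=7: vr[B=2048/335 C=2048/335 E=3247104/837835 H=983552/265655] → run H
t=8: vr[B=2048/335 C=2048/335 E=3247104/837835 H=1155072/265655] → run E
t=9: vr[B=2048/335 C=2048/335 E=3590144/837835 H=1155072/265655] → run E
t=10: vr[B=2048/335 C=2048/335 E=3933184/837835 H=1155072/265655] → run H
t=11: vr[B=2048/335 C=2048/335 E=3933184/837835 H=1326592/265655] → run E
t=12: vr[B=2048/335 C=2048/335 E=4276224/837835 H=1326592/265655] → run H
t=13: vr[B=2048/335 C=2048/335 E=4276224/837835 H=1498112/265655] → run E
t=14: vr[B=2048/335 C=2048/335 E=4619264/837835 H=1498112/265655] → run E
t=15: vr[B=2048/335 C=2048/335 E=4962304/837835 H=1498112/265655] → run H
t=16: vr[B=2048/335 C=2048/335 E=4962304/837835] → run E
t=17: vr[B=2048/335 C=2048/335] → run B
t=18: vr[B=3072/335 C=2048/335] → run C
t=19: vr[B=3072/335 C=3072/335] → run B
t=20: vr[B=4096/335 C=3072/335] → run C
t=21: vr[B=4096/335 C=4096/335] → run B
t=22: vr[B=1024/67 C=4096/335] → run C
t=23: vr[B=1024/67 C=1024/67] → run B
t=24: vr[C=1024/67] → run C
t=25: vr[C=6144/335] → run C
t=26: vr[C=7168/335] → run C
t=27: (idle)
t=28: (idle)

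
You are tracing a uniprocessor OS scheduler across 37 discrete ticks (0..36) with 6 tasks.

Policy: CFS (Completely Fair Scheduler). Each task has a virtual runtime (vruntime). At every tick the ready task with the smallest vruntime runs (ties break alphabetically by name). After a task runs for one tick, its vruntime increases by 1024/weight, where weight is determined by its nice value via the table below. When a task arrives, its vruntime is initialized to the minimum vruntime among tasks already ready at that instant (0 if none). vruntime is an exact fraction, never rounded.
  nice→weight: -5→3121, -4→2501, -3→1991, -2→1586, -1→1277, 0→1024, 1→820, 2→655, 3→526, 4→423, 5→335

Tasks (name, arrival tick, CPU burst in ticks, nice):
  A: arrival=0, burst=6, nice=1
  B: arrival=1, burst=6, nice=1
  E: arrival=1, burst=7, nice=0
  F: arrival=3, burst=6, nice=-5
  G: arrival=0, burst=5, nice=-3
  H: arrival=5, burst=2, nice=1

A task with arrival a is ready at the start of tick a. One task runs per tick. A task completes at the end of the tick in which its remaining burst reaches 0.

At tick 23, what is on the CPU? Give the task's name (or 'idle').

t=0: vr[A=0 G=0] → run A
t=1: vr[A=256/205 B=0 E=0 G=0] → run B
t=2: vr[A=256/205 B=256/205 E=0 G=0] → run E
t=3: vr[A=256/205 B=256/205 E=1 F=0 G=0] → run F
t=4: vr[A=256/205 B=256/205 E=1 F=1024/3121 G=0] → run G
t=5: vr[A=256/205 B=256/205 E=1 F=1024/3121 G=1024/1991 H=1024/3121] → run F
t=6: vr[A=256/205 B=256/205 E=1 F=2048/3121 G=1024/1991 H=1024/3121] → run H
t=7: vr[A=256/205 B=256/205 E=1 F=2048/3121 G=1024/1991 H=1008896/639805] → run G
t=8: vr[A=256/205 B=256/205 E=1 F=2048/3121 G=2048/1991 H=1008896/639805] → run F
t=9: vr[A=256/205 B=256/205 E=1 F=3072/3121 G=2048/1991 H=1008896/639805] → run F
t=10: vr[A=256/205 B=256/205 E=1 F=4096/3121 G=2048/1991 H=1008896/639805] → run E
t=11: vr[A=256/205 B=256/205 E=2 F=4096/3121 G=2048/1991 H=1008896/639805] → run G
t=12: vr[A=256/205 B=256/205 E=2 F=4096/3121 G=3072/1991 H=1008896/639805] → run A
t=13: vr[A=512/205 B=256/205 E=2 F=4096/3121 G=3072/1991 H=1008896/639805] → run B
t=14: vr[A=512/205 B=512/205 E=2 F=4096/3121 G=3072/1991 H=1008896/639805] → run F
t=15: vr[A=512/205 B=512/205 E=2 F=5120/3121 G=3072/1991 H=1008896/639805] → run G
t=16: vr[A=512/205 B=512/205 E=2 F=5120/3121 G=4096/1991 H=1008896/639805] → run H
t=17: vr[A=512/205 B=512/205 E=2 F=5120/3121 G=4096/1991] → run F
t=18: vr[A=512/205 B=512/205 E=2 G=4096/1991] → run E
t=19: vr[A=512/205 B=512/205 E=3 G=4096/1991] → run G
t=20: vr[A=512/205 B=512/205 E=3] → run A
t=21: vr[A=768/205 B=512/205 E=3] → run B
t=22: vr[A=768/205 B=768/205 E=3] → run E
t=23: vr[A=768/205 B=768/205 E=4] → run A
t=24: vr[A=1024/205 B=768/205 E=4] → run B
t=25: vr[A=1024/205 B=1024/205 E=4] → run E
t=26: vr[A=1024/205 B=1024/205 E=5] → run A
t=27: vr[A=256/41 B=1024/205 E=5] → run B
t=28: vr[A=256/41 B=256/41 E=5] → run E
t=29: vr[A=256/41 B=256/41 E=6] → run E
t=30: vr[A=256/41 B=256/41] → run A
t=31: vr[B=256/41] → run B
t=32: (idle)
t=33: (idle)
t=34: (idle)
t=35: (idle)
t=36: (idle)

running at tick 23 = A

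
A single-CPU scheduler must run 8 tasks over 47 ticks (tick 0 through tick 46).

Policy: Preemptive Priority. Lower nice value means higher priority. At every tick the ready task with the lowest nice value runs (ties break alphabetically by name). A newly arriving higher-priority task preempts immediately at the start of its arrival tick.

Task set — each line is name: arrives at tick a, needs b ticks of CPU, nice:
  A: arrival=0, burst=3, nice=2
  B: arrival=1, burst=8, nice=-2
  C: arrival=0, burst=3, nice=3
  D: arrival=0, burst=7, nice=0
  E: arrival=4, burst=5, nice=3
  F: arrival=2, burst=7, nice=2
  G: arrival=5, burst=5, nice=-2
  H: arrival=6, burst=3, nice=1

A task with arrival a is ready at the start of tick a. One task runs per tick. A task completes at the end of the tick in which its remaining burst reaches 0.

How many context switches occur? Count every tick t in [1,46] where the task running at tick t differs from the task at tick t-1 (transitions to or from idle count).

t=0: ready={A,C,D} → run D
t=1: ready={A,B,C,D} → run B
t=2: ready={A,B,C,D,F} → run B
t=3: ready={A,B,C,D,F} → run B
t=4: ready={A,B,C,D,E,F} → run B
t=5: ready={A,B,C,D,E,F,G} → run B
t=6: ready={A,B,C,D,E,F,G,H} → run B
t=7: ready={A,B,C,D,E,F,G,H} → run B
t=8: ready={A,B,C,D,E,F,G,H} → run B
t=9: ready={A,C,D,E,F,G,H} → run G
t=10: ready={A,C,D,E,F,G,H} → run G
t=11: ready={A,C,D,E,F,G,H} → run G
t=12: ready={A,C,D,E,F,G,H} → run G
t=13: ready={A,C,D,E,F,G,H} → run G
t=14: ready={A,C,D,E,F,H} → run D
t=15: ready={A,C,D,E,F,H} → run D
t=16: ready={A,C,D,E,F,H} → run D
t=17: ready={A,C,D,E,F,H} → run D
t=18: ready={A,C,D,E,F,H} → run D
t=19: ready={A,C,D,E,F,H} → run D
t=20: ready={A,C,E,F,H} → run H
t=21: ready={A,C,E,F,H} → run H
t=22: ready={A,C,E,F,H} → run H
t=23: ready={A,C,E,F} → run A
t=24: ready={A,C,E,F} → run A
t=25: ready={A,C,E,F} → run A
t=26: ready={C,E,F} → run F
t=27: ready={C,E,F} → run F
t=28: ready={C,E,F} → run F
t=29: ready={C,E,F} → run F
t=30: ready={C,E,F} → run F
t=31: ready={C,E,F} → run F
t=32: ready={C,E,F} → run F
t=33: ready={C,E} → run C
t=34: ready={C,E} → run C
t=35: ready={C,E} → run C
t=36: ready={E} → run E
t=37: ready={E} → run E
t=38: ready={E} → run E
t=39: ready={E} → run E
t=40: ready={E} → run E
t=41: (idle)
t=42: (idle)
t=43: (idle)
t=44: (idle)
t=45: (idle)
t=46: (idle)

context switches = 9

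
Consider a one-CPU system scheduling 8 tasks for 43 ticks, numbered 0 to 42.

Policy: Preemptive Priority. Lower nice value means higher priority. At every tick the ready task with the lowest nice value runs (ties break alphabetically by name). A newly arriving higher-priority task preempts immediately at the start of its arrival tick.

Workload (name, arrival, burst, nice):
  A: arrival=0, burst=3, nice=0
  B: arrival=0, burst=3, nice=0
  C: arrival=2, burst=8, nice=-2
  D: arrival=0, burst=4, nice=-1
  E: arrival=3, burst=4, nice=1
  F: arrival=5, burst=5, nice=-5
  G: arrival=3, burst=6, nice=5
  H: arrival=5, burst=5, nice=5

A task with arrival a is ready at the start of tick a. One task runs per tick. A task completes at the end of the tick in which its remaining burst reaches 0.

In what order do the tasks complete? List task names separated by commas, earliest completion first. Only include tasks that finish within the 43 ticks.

completion order = F, C, D, A, B, E, G, H

t=0: ready={A,B,D} → run D
t=1: ready={A,B,D} → run D
t=2: ready={A,B,C,D} → run C
t=3: ready={A,B,C,D,E,G} → run C
t=4: ready={A,B,C,D,E,G} → run C
t=5: ready={A,B,C,D,E,F,G,H} → run F
t=6: ready={A,B,C,D,E,F,G,H} → run F
t=7: ready={A,B,C,D,E,F,G,H} → run F
t=8: ready={A,B,C,D,E,F,G,H} → run F
t=9: ready={A,B,C,D,E,F,G,H} → run F
t=10: ready={A,B,C,D,E,G,H} → run C
t=11: ready={A,B,C,D,E,G,H} → run C
t=12: ready={A,B,C,D,E,G,H} → run C
t=13: ready={A,B,C,D,E,G,H} → run C
t=14: ready={A,B,C,D,E,G,H} → run C
t=15: ready={A,B,D,E,G,H} → run D
t=16: ready={A,B,D,E,G,H} → run D
t=17: ready={A,B,E,G,H} → run A
t=18: ready={A,B,E,G,H} → run A
t=19: ready={A,B,E,G,H} → run A
t=20: ready={B,E,G,H} → run B
t=21: ready={B,E,G,H} → run B
t=22: ready={B,E,G,H} → run B
t=23: ready={E,G,H} → run E
t=24: ready={E,G,H} → run E
t=25: ready={E,G,H} → run E
t=26: ready={E,G,H} → run E
t=27: ready={G,H} → run G
t=28: ready={G,H} → run G
t=29: ready={G,H} → run G
t=30: ready={G,H} → run G
t=31: ready={G,H} → run G
t=32: ready={G,H} → run G
t=33: ready={H} → run H
t=34: ready={H} → run H
t=35: ready={H} → run H
t=36: ready={H} → run H
t=37: ready={H} → run H
t=38: (idle)
t=39: (idle)
t=40: (idle)
t=41: (idle)
t=42: (idle)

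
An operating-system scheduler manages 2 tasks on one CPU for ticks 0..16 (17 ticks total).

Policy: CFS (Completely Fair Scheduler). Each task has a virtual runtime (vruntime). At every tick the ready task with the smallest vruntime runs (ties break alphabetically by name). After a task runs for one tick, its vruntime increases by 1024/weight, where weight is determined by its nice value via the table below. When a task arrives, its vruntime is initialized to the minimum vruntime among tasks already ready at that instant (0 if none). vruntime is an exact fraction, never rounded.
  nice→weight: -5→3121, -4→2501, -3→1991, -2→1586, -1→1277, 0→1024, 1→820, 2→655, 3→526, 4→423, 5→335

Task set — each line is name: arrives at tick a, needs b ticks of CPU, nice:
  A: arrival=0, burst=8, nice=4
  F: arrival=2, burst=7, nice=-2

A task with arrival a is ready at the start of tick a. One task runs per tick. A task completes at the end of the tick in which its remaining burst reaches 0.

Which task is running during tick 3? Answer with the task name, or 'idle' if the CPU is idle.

running at tick 3 = F

t=0: vr[A=0] → run A
t=1: vr[A=1024/423] → run A
t=2: vr[A=2048/423 F=2048/423] → run A
t=3: vr[A=1024/141 F=2048/423] → run F
t=4: vr[A=1024/141 F=1840640/335439] → run F
t=5: vr[A=1024/141 F=2057216/335439] → run F
t=6: vr[A=1024/141 F=2273792/335439] → run F
t=7: vr[A=1024/141 F=2490368/335439] → run A
t=8: vr[A=4096/423 F=2490368/335439] → run F
t=9: vr[A=4096/423 F=2706944/335439] → run F
t=10: vr[A=4096/423 F=2923520/335439] → run F
t=11: vr[A=4096/423] → run A
t=12: vr[A=5120/423] → run A
t=13: vr[A=2048/141] → run A
t=14: vr[A=7168/423] → run A
t=15: (idle)
t=16: (idle)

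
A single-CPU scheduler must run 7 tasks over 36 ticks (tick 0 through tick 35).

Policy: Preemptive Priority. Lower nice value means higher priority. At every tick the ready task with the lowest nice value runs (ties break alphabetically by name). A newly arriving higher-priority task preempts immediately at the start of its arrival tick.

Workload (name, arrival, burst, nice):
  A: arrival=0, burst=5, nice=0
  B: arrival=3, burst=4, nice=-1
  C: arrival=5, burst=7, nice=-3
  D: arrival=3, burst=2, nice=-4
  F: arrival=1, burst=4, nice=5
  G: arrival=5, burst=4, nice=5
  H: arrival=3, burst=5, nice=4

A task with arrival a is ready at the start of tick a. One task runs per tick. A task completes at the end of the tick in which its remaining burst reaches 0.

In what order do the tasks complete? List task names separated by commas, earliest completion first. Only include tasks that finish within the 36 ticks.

completion order = D, C, B, A, H, F, G

t=0: ready={A} → run A
t=1: ready={A,F} → run A
t=2: ready={A,F} → run A
t=3: ready={A,B,D,F,H} → run D
t=4: ready={A,B,D,F,H} → run D
t=5: ready={A,B,C,F,G,H} → run C
t=6: ready={A,B,C,F,G,H} → run C
t=7: ready={A,B,C,F,G,H} → run C
t=8: ready={A,B,C,F,G,H} → run C
t=9: ready={A,B,C,F,G,H} → run C
t=10: ready={A,B,C,F,G,H} → run C
t=11: ready={A,B,C,F,G,H} → run C
t=12: ready={A,B,F,G,H} → run B
t=13: ready={A,B,F,G,H} → run B
t=14: ready={A,B,F,G,H} → run B
t=15: ready={A,B,F,G,H} → run B
t=16: ready={A,F,G,H} → run A
t=17: ready={A,F,G,H} → run A
t=18: ready={F,G,H} → run H
t=19: ready={F,G,H} → run H
t=20: ready={F,G,H} → run H
t=21: ready={F,G,H} → run H
t=22: ready={F,G,H} → run H
t=23: ready={F,G} → run F
t=24: ready={F,G} → run F
t=25: ready={F,G} → run F
t=26: ready={F,G} → run F
t=27: ready={G} → run G
t=28: ready={G} → run G
t=29: ready={G} → run G
t=30: ready={G} → run G
t=31: (idle)
t=32: (idle)
t=33: (idle)
t=34: (idle)
t=35: (idle)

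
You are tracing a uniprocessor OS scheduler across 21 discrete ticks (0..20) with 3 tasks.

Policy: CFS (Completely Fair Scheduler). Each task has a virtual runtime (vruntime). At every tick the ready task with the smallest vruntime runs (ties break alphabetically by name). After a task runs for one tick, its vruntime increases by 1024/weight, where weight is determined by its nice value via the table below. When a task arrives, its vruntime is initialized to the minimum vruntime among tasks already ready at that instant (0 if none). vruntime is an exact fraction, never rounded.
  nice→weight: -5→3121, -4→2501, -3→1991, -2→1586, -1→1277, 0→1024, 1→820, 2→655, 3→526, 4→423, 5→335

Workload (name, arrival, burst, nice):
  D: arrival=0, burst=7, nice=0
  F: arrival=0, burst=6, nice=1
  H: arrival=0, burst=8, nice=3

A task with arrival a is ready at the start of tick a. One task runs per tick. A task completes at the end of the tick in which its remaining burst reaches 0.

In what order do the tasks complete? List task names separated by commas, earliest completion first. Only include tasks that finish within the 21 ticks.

completion order = D, F, H

t=0: vr[D=0 F=0 H=0] → run D
t=1: vr[D=1 F=0 H=0] → run F
t=2: vr[D=1 F=256/205 H=0] → run H
t=3: vr[D=1 F=256/205 H=512/263] → run D
t=4: vr[D=2 F=256/205 H=512/263] → run F
t=5: vr[D=2 F=512/205 H=512/263] → run H
t=6: vr[D=2 F=512/205 H=1024/263] → run D
t=7: vr[D=3 F=512/205 H=1024/263] → run F
t=8: vr[D=3 F=768/205 H=1024/263] → run D
t=9: vr[D=4 F=768/205 H=1024/263] → run F
t=10: vr[D=4 F=1024/205 H=1024/263] → run H
t=11: vr[D=4 F=1024/205 H=1536/263] → run D
t=12: vr[D=5 F=1024/205 H=1536/263] → run F
t=13: vr[D=5 F=256/41 H=1536/263] → run D
t=14: vr[D=6 F=256/41 H=1536/263] → run H
t=15: vr[D=6 F=256/41 H=2048/263] → run D
t=16: vr[F=256/41 H=2048/263] → run F
t=17: vr[H=2048/263] → run H
t=18: vr[H=2560/263] → run H
t=19: vr[H=3072/263] → run H
t=20: vr[H=3584/263] → run H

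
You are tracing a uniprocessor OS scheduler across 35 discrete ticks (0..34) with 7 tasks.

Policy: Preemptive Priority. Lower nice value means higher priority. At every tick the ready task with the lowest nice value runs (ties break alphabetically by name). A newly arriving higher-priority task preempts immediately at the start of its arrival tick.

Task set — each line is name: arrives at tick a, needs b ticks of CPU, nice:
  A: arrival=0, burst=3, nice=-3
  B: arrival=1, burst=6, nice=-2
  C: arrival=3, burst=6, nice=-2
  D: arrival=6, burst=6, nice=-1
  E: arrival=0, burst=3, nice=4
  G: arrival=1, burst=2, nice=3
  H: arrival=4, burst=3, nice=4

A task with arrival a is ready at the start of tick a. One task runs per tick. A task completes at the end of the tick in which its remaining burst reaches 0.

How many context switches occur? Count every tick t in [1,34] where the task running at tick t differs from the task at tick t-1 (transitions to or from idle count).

context switches = 7

t=0: ready={A,E} → run A
t=1: ready={A,B,E,G} → run A
t=2: ready={A,B,E,G} → run A
t=3: ready={B,C,E,G} → run B
t=4: ready={B,C,E,G,H} → run B
t=5: ready={B,C,E,G,H} → run B
t=6: ready={B,C,D,E,G,H} → run B
t=7: ready={B,C,D,E,G,H} → run B
t=8: ready={B,C,D,E,G,H} → run B
t=9: ready={C,D,E,G,H} → run C
t=10: ready={C,D,E,G,H} → run C
t=11: ready={C,D,E,G,H} → run C
t=12: ready={C,D,E,G,H} → run C
t=13: ready={C,D,E,G,H} → run C
t=14: ready={C,D,E,G,H} → run C
t=15: ready={D,E,G,H} → run D
t=16: ready={D,E,G,H} → run D
t=17: ready={D,E,G,H} → run D
t=18: ready={D,E,G,H} → run D
t=19: ready={D,E,G,H} → run D
t=20: ready={D,E,G,H} → run D
t=21: ready={E,G,H} → run G
t=22: ready={E,G,H} → run G
t=23: ready={E,H} → run E
t=24: ready={E,H} → run E
t=25: ready={E,H} → run E
t=26: ready={H} → run H
t=27: ready={H} → run H
t=28: ready={H} → run H
t=29: (idle)
t=30: (idle)
t=31: (idle)
t=32: (idle)
t=33: (idle)
t=34: (idle)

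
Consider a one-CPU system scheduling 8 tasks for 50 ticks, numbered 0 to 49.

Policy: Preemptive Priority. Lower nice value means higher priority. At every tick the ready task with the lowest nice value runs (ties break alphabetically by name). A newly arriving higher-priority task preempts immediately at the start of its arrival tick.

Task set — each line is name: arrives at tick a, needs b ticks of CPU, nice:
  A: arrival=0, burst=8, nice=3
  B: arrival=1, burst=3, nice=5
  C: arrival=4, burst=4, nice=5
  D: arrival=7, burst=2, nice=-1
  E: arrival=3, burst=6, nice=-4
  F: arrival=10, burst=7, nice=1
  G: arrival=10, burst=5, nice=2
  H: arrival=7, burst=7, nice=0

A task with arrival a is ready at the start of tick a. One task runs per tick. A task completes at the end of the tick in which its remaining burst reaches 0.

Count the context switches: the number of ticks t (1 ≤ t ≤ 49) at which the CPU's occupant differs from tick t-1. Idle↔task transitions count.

context switches = 9

t=0: ready={A} → run A
t=1: ready={A,B} → run A
t=2: ready={A,B} → run A
t=3: ready={A,B,E} → run E
t=4: ready={A,B,C,E} → run E
t=5: ready={A,B,C,E} → run E
t=6: ready={A,B,C,E} → run E
t=7: ready={A,B,C,D,E,H} → run E
t=8: ready={A,B,C,D,E,H} → run E
t=9: ready={A,B,C,D,H} → run D
t=10: ready={A,B,C,D,F,G,H} → run D
t=11: ready={A,B,C,F,G,H} → run H
t=12: ready={A,B,C,F,G,H} → run H
t=13: ready={A,B,C,F,G,H} → run H
t=14: ready={A,B,C,F,G,H} → run H
t=15: ready={A,B,C,F,G,H} → run H
t=16: ready={A,B,C,F,G,H} → run H
t=17: ready={A,B,C,F,G,H} → run H
t=18: ready={A,B,C,F,G} → run F
t=19: ready={A,B,C,F,G} → run F
t=20: ready={A,B,C,F,G} → run F
t=21: ready={A,B,C,F,G} → run F
t=22: ready={A,B,C,F,G} → run F
t=23: ready={A,B,C,F,G} → run F
t=24: ready={A,B,C,F,G} → run F
t=25: ready={A,B,C,G} → run G
t=26: ready={A,B,C,G} → run G
t=27: ready={A,B,C,G} → run G
t=28: ready={A,B,C,G} → run G
t=29: ready={A,B,C,G} → run G
t=30: ready={A,B,C} → run A
t=31: ready={A,B,C} → run A
t=32: ready={A,B,C} → run A
t=33: ready={A,B,C} → run A
t=34: ready={A,B,C} → run A
t=35: ready={B,C} → run B
t=36: ready={B,C} → run B
t=37: ready={B,C} → run B
t=38: ready={C} → run C
t=39: ready={C} → run C
t=40: ready={C} → run C
t=41: ready={C} → run C
t=42: (idle)
t=43: (idle)
t=44: (idle)
t=45: (idle)
t=46: (idle)
t=47: (idle)
t=48: (idle)
t=49: (idle)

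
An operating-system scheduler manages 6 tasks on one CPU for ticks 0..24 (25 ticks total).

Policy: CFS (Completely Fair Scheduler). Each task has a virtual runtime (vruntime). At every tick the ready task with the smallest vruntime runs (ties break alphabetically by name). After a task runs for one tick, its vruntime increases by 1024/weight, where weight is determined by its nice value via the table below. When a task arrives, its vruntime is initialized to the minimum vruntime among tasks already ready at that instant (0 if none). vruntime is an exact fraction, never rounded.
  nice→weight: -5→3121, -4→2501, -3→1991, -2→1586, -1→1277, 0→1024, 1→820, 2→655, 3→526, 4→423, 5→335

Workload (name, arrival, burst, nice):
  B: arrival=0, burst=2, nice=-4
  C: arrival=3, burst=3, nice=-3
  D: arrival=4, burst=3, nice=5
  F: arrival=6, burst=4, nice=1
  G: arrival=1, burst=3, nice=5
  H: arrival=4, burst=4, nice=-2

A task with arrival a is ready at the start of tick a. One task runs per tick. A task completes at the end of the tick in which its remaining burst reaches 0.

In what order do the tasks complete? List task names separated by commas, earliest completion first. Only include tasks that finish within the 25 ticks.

t=0: vr[B=0] → run B
t=1: vr[B=1024/2501 G=1024/2501] → run B
t=2: vr[G=1024/2501] → run G
t=3: vr[C=2904064/837835 G=2904064/837835] → run C
t=4: vr[C=6639934464/1668129485 D=2904064/837835 G=2904064/837835 H=2904064/837835] → run D
t=5: vr[C=6639934464/1668129485 D=5465088/837835 G=2904064/837835 H=2904064/837835] → run G
t=6: vr[C=6639934464/1668129485 D=5465088/837835 F=2904064/837835 G=5465088/837835 H=2904064/837835] → run F
t=7: vr[C=6639934464/1668129485 D=5465088/837835 F=3950336/837835 G=5465088/837835 H=2904064/837835] → run H
t=8: vr[C=6639934464/1668129485 D=5465088/837835 F=3950336/837835 G=5465088/837835 H=44785152/10891855] → run C
t=9: vr[C=7497877504/1668129485 D=5465088/837835 F=3950336/837835 G=5465088/837835 H=44785152/10891855] → run H
t=10: vr[C=7497877504/1668129485 D=5465088/837835 F=3950336/837835 G=5465088/837835 H=51817472/10891855] → run C
t=11: vr[D=5465088/837835 F=3950336/837835 G=5465088/837835 H=51817472/10891855] → run F
t=12: vr[D=5465088/837835 F=4996608/837835 G=5465088/837835 H=51817472/10891855] → run H
t=13: vr[D=5465088/837835 F=4996608/837835 G=5465088/837835 H=58849792/10891855] → run H
t=14: vr[D=5465088/837835 F=4996608/837835 G=5465088/837835] → run F
t=15: vr[D=5465088/837835 F=1208576/167567 G=5465088/837835] → run D
t=16: vr[D=8026112/837835 F=1208576/167567 G=5465088/837835] → run G
t=17: vr[D=8026112/837835 F=1208576/167567] → run F
t=18: vr[D=8026112/837835] → run D
t=19: (idle)
t=20: (idle)
t=21: (idle)
t=22: (idle)
t=23: (idle)
t=24: (idle)

completion order = B, C, H, G, F, D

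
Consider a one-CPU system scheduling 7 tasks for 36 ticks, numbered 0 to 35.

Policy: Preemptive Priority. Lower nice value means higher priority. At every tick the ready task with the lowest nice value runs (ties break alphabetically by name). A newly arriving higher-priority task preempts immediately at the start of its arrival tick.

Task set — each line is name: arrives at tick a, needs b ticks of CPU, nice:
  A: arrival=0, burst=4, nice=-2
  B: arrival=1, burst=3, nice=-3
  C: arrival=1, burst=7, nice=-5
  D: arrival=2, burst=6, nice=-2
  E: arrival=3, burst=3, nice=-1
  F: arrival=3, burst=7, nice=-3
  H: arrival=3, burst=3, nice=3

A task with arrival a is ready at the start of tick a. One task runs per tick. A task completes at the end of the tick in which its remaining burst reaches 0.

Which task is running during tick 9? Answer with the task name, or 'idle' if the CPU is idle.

t=0: ready={A} → run A
t=1: ready={A,B,C} → run C
t=2: ready={A,B,C,D} → run C
t=3: ready={A,B,C,D,E,F,H} → run C
t=4: ready={A,B,C,D,E,F,H} → run C
t=5: ready={A,B,C,D,E,F,H} → run C
t=6: ready={A,B,C,D,E,F,H} → run C
t=7: ready={A,B,C,D,E,F,H} → run C
t=8: ready={A,B,D,E,F,H} → run B
t=9: ready={A,B,D,E,F,H} → run B
t=10: ready={A,B,D,E,F,H} → run B
t=11: ready={A,D,E,F,H} → run F
t=12: ready={A,D,E,F,H} → run F
t=13: ready={A,D,E,F,H} → run F
t=14: ready={A,D,E,F,H} → run F
t=15: ready={A,D,E,F,H} → run F
t=16: ready={A,D,E,F,H} → run F
t=17: ready={A,D,E,F,H} → run F
t=18: ready={A,D,E,H} → run A
t=19: ready={A,D,E,H} → run A
t=20: ready={A,D,E,H} → run A
t=21: ready={D,E,H} → run D
t=22: ready={D,E,H} → run D
t=23: ready={D,E,H} → run D
t=24: ready={D,E,H} → run D
t=25: ready={D,E,H} → run D
t=26: ready={D,E,H} → run D
t=27: ready={E,H} → run E
t=28: ready={E,H} → run E
t=29: ready={E,H} → run E
t=30: ready={H} → run H
t=31: ready={H} → run H
t=32: ready={H} → run H
t=33: (idle)
t=34: (idle)
t=35: (idle)

running at tick 9 = B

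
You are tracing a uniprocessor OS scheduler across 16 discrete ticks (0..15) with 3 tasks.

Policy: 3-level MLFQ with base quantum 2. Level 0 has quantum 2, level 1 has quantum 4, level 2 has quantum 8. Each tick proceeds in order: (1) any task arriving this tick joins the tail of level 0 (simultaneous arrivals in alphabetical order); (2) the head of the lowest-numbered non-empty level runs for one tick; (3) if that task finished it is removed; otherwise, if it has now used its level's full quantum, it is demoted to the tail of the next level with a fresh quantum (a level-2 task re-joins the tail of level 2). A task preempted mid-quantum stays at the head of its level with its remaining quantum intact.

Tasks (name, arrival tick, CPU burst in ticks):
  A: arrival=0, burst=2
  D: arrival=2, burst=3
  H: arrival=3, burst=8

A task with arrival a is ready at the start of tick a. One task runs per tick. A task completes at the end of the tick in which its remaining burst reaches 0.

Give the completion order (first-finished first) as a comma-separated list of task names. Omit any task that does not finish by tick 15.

t=0: L0/L1/L2 = A/-/- → run A
t=1: L0/L1/L2 = A/-/- → run A
t=2: L0/L1/L2 = D/-/- → run D
t=3: L0/L1/L2 = DH/-/- → run D
t=4: L0/L1/L2 = H/D/- → run H
t=5: L0/L1/L2 = H/D/- → run H
t=6: L0/L1/L2 = -/DH/- → run D
t=7: L0/L1/L2 = -/H/- → run H
t=8: L0/L1/L2 = -/H/- → run H
t=9: L0/L1/L2 = -/H/- → run H
t=10: L0/L1/L2 = -/H/- → run H
t=11: L0/L1/L2 = -/-/H → run H
t=12: L0/L1/L2 = -/-/H → run H
t=13: (idle)
t=14: (idle)
t=15: (idle)

completion order = A, D, H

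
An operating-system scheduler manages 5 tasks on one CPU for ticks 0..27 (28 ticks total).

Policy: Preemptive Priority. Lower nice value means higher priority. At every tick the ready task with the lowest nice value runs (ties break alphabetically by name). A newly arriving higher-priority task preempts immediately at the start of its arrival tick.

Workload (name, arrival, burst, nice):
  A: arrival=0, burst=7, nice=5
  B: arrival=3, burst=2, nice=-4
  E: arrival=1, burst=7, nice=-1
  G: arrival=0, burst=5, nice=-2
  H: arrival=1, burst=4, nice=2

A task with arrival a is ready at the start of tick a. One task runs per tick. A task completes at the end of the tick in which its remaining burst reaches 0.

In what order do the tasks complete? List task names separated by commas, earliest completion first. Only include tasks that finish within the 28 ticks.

t=0: ready={A,G} → run G
t=1: ready={A,E,G,H} → run G
t=2: ready={A,E,G,H} → run G
t=3: ready={A,B,E,G,H} → run B
t=4: ready={A,B,E,G,H} → run B
t=5: ready={A,E,G,H} → run G
t=6: ready={A,E,G,H} → run G
t=7: ready={A,E,H} → run E
t=8: ready={A,E,H} → run E
t=9: ready={A,E,H} → run E
t=10: ready={A,E,H} → run E
t=11: ready={A,E,H} → run E
t=12: ready={A,E,H} → run E
t=13: ready={A,E,H} → run E
t=14: ready={A,H} → run H
t=15: ready={A,H} → run H
t=16: ready={A,H} → run H
t=17: ready={A,H} → run H
t=18: ready={A} → run A
t=19: ready={A} → run A
t=20: ready={A} → run A
t=21: ready={A} → run A
t=22: ready={A} → run A
t=23: ready={A} → run A
t=24: ready={A} → run A
t=25: (idle)
t=26: (idle)
t=27: (idle)

completion order = B, G, E, H, A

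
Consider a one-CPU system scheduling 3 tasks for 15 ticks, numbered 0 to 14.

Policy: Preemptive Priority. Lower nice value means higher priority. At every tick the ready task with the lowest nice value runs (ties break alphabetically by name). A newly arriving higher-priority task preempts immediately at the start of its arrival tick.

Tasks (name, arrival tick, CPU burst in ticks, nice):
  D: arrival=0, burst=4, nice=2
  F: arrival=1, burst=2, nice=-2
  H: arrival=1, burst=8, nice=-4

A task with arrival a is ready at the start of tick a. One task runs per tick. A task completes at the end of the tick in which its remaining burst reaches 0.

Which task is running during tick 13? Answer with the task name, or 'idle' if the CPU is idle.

t=0: ready={D} → run D
t=1: ready={D,F,H} → run H
t=2: ready={D,F,H} → run H
t=3: ready={D,F,H} → run H
t=4: ready={D,F,H} → run H
t=5: ready={D,F,H} → run H
t=6: ready={D,F,H} → run H
t=7: ready={D,F,H} → run H
t=8: ready={D,F,H} → run H
t=9: ready={D,F} → run F
t=10: ready={D,F} → run F
t=11: ready={D} → run D
t=12: ready={D} → run D
t=13: ready={D} → run D
t=14: (idle)

running at tick 13 = D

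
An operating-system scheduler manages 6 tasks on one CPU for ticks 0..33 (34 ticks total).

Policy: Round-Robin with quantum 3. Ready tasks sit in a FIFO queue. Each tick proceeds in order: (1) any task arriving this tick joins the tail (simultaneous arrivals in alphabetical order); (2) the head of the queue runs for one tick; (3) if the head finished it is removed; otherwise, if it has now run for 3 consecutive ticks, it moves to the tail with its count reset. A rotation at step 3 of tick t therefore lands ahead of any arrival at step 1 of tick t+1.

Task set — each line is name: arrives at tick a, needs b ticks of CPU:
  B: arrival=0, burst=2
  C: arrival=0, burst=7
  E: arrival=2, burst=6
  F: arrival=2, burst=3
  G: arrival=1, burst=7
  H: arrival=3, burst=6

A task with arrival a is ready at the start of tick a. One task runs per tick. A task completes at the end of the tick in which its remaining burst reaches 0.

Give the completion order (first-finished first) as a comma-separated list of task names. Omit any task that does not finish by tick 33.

completion order = B, F, E, H, C, G

t=0: queue=[B,C] q_used=0 → run B
t=1: queue=[B,C,G] q_used=1 → run B
t=2: queue=[C,G,E,F] q_used=0 → run C
t=3: queue=[C,G,E,F,H] q_used=1 → run C
t=4: queue=[C,G,E,F,H] q_used=2 → run C
t=5: queue=[G,E,F,H,C] q_used=0 → run G
t=6: queue=[G,E,F,H,C] q_used=1 → run G
t=7: queue=[G,E,F,H,C] q_used=2 → run G
t=8: queue=[E,F,H,C,G] q_used=0 → run E
t=9: queue=[E,F,H,C,G] q_used=1 → run E
t=10: queue=[E,F,H,C,G] q_used=2 → run E
t=11: queue=[F,H,C,G,E] q_used=0 → run F
t=12: queue=[F,H,C,G,E] q_used=1 → run F
t=13: queue=[F,H,C,G,E] q_used=2 → run F
t=14: queue=[H,C,G,E] q_used=0 → run H
t=15: queue=[H,C,G,E] q_used=1 → run H
t=16: queue=[H,C,G,E] q_used=2 → run H
t=17: queue=[C,G,E,H] q_used=0 → run C
t=18: queue=[C,G,E,H] q_used=1 → run C
t=19: queue=[C,G,E,H] q_used=2 → run C
t=20: queue=[G,E,H,C] q_used=0 → run G
t=21: queue=[G,E,H,C] q_used=1 → run G
t=22: queue=[G,E,H,C] q_used=2 → run G
t=23: queue=[E,H,C,G] q_used=0 → run E
t=24: queue=[E,H,C,G] q_used=1 → run E
t=25: queue=[E,H,C,G] q_used=2 → run E
t=26: queue=[H,C,G] q_used=0 → run H
t=27: queue=[H,C,G] q_used=1 → run H
t=28: queue=[H,C,G] q_used=2 → run H
t=29: queue=[C,G] q_used=0 → run C
t=30: queue=[G] q_used=0 → run G
t=31: (idle)
t=32: (idle)
t=33: (idle)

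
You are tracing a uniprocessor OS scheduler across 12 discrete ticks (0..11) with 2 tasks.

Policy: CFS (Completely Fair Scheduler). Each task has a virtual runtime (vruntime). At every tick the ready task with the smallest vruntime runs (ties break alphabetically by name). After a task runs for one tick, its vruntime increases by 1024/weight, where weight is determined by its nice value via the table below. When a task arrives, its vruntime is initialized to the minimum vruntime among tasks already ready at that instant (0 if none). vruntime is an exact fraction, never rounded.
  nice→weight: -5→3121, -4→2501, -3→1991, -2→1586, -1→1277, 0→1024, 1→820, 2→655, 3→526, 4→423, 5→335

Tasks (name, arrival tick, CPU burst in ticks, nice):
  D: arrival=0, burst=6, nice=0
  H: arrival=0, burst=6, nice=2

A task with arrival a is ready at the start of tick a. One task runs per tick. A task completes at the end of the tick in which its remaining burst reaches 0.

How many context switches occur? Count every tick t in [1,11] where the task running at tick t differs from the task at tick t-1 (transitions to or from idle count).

t=0: vr[D=0 H=0] → run D
t=1: vr[D=1 H=0] → run H
t=2: vr[D=1 H=1024/655] → run D
t=3: vr[D=2 H=1024/655] → run H
t=4: vr[D=2 H=2048/655] → run D
t=5: vr[D=3 H=2048/655] → run D
t=6: vr[D=4 H=2048/655] → run H
t=7: vr[D=4 H=3072/655] → run D
t=8: vr[D=5 H=3072/655] → run H
t=9: vr[D=5 H=4096/655] → run D
t=10: vr[H=4096/655] → run H
t=11: vr[H=1024/131] → run H

context switches = 9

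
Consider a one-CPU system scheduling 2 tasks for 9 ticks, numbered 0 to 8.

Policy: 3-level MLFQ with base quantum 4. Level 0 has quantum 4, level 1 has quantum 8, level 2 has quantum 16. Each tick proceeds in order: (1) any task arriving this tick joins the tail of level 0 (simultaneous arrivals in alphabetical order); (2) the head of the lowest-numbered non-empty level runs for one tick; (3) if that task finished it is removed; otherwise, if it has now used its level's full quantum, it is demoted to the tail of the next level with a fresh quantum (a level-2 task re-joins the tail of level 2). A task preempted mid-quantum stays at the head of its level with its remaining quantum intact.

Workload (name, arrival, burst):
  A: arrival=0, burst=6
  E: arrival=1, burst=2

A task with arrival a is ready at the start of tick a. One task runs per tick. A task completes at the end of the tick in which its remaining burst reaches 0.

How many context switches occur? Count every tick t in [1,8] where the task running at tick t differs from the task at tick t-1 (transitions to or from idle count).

t=0: L0/L1/L2 = A/-/- → run A
t=1: L0/L1/L2 = AE/-/- → run A
t=2: L0/L1/L2 = AE/-/- → run A
t=3: L0/L1/L2 = AE/-/- → run A
t=4: L0/L1/L2 = E/A/- → run E
t=5: L0/L1/L2 = E/A/- → run E
t=6: L0/L1/L2 = -/A/- → run A
t=7: L0/L1/L2 = -/A/- → run A
t=8: (idle)

context switches = 3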